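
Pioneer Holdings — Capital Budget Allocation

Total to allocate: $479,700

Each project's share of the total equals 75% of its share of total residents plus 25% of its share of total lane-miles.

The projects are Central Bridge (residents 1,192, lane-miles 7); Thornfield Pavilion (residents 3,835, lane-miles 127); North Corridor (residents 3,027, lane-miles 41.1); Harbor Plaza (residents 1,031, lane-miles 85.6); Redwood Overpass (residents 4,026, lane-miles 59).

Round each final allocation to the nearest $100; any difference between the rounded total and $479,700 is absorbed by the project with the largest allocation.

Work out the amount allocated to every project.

Residents total 13,111; lane-miles total 319.7.
Composite weights (75% residents + 25% lane-miles): Central Bridge 0.0737; Thornfield Pavilion 0.3187; North Corridor 0.2053; Harbor Plaza 0.1259; Redwood Overpass 0.2764.
Pro-rata amounts: Central Bridge 35,335.13; Thornfield Pavilion 152,874.98; North Corridor 98,480.32; Harbor Plaza 60,401.40; Redwood Overpass 132,608.17.
At nearest $100: Central Bridge $35,300; Thornfield Pavilion $152,900; North Corridor $98,500; Harbor Plaza $60,400; Redwood Overpass $132,600. Sum = $479,700.
Sum already equals the total — no adjustment.

Central Bridge: $35,300 · Thornfield Pavilion: $152,900 · North Corridor: $98,500 · Harbor Plaza: $60,400 · Redwood Overpass: $132,600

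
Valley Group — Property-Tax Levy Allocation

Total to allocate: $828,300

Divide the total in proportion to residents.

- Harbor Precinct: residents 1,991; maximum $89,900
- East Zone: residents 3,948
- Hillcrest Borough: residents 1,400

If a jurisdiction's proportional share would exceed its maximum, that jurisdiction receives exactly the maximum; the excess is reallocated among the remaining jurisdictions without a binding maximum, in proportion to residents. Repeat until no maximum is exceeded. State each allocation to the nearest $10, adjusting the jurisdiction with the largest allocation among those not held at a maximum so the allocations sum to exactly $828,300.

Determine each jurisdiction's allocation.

Combined residents = 7,339.
Proportional shares (ignoring caps): Harbor Precinct 224,709.81; East Zone 445,582.29; Hillcrest Borough 158,007.90.
Held at cap: Harbor Precinct ($89,900); balance $738,400 reallocated over remaining residents 5,348.
Redistributed shares: East Zone 545,101.57 → $545,100; Hillcrest Borough 193,298.43 → $193,300.

Harbor Precinct: $89,900 | East Zone: $545,100 | Hillcrest Borough: $193,300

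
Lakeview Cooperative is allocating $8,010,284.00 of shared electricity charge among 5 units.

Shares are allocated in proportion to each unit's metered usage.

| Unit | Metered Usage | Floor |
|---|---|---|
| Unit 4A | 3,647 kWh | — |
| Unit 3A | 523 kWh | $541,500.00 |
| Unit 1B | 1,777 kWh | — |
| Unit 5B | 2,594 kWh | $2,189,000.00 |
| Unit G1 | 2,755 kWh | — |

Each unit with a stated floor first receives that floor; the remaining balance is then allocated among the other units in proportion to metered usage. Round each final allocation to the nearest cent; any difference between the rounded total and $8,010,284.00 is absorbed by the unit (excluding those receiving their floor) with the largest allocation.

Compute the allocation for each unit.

Unit 4A: $2,354,245.30 · Unit 3A: $541,500.00 · Unit 1B: $1,147,105.53 · Unit 5B: $2,189,000.00 · Unit G1: $1,778,433.17

Minimums first: Unit 3A $541,500.00; Unit 5B $2,189,000.00. Remaining pool $5,279,784.00.
Remaining pool split over remaining metered usage 8,179: Unit 4A 2,354,245.2926 → $2,354,245.29; Unit 1B 1,147,105.5347 → $1,147,105.53; Unit G1 1,778,433.1728 → $1,778,433.17.
Rounding difference +$0.01 applied to Unit 4A → $2,354,245.30.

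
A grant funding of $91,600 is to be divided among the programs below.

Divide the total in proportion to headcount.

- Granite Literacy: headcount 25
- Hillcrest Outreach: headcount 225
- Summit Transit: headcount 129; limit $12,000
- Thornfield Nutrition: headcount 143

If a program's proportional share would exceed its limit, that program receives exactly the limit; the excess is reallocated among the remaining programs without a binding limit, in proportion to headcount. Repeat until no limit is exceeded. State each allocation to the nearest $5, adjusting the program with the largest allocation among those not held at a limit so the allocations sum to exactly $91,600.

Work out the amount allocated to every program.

Granite Literacy: $5,065 · Hillcrest Outreach: $45,570 · Summit Transit: $12,000 · Thornfield Nutrition: $28,965

Total headcount = 522.
Unconstrained shares: Granite Literacy 4,386.97; Hillcrest Outreach 39,482.76; Summit Transit 22,636.78; Thornfield Nutrition 25,093.49.
Cap binds for Summit Transit ($12,000); remaining pool $79,600 reallocated over remaining headcount 393.
Redistributed shares: Granite Literacy 5,063.61 → $5,065; Hillcrest Outreach 45,572.52 → $45,575; Thornfield Nutrition 28,963.87 → $28,965.
Rounding difference −$5 applied to Hillcrest Outreach → $45,570.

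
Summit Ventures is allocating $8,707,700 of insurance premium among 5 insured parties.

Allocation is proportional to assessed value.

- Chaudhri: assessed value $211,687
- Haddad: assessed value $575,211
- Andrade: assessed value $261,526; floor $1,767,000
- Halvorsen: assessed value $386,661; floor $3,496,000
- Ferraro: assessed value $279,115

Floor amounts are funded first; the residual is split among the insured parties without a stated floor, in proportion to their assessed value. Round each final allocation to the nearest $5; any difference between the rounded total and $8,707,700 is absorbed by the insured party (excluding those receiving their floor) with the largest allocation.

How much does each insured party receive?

Chaudhri: $684,045 · Haddad: $1,858,725 · Andrade: $1,767,000 · Halvorsen: $3,496,000 · Ferraro: $901,930

Guaranteed amounts: Andrade $1,767,000; Halvorsen $3,496,000. Remaining pool $3,444,700.
Remaining pool split over remaining assessed value 1,066,013: Chaudhri 684,042.51 → $684,045; Haddad 1,858,729.05 → $1,858,730; Ferraro 901,928.44 → $901,930.
Rounding difference −$5 applied to Haddad → $1,858,725.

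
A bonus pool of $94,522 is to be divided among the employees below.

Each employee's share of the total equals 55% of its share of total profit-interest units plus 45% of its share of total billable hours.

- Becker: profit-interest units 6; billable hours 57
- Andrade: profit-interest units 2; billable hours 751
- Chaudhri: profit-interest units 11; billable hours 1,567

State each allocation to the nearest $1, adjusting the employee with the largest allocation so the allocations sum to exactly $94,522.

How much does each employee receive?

Totals — profit-interest units 19, billable hours 2,375.
Combined weights (55% profit-interest units + 45% billable hours): Becker 0.1845; Andrade 0.2002; Chaudhri 0.6153.
Raw shares: Becker 17,437.82; Andrade 18,922.31; Chaudhri 58,161.87.
At nearest $1: Becker $17,438; Andrade $18,922; Chaudhri $58,162. Sum = $94,522.
Sum already equals the total — no adjustment.

Becker: $17,438; Andrade: $18,922; Chaudhri: $58,162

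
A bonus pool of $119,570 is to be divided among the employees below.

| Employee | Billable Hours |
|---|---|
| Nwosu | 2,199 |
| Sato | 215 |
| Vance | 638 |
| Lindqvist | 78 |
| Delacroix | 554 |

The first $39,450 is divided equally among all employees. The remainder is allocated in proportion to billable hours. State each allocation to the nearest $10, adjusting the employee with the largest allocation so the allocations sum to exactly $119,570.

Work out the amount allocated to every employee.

Nwosu: $55,700; Sato: $12,570; Vance: $21,770; Lindqvist: $9,590; Delacroix: $19,940

Equal tier: $39,450 ÷ 5 = $7,890 apiece.
Remainder $80,120 by billable hours (total 3,684): Nwosu 47,824.07 → $47,820; Sato 4,675.84 → $4,680; Vance 13,875.29 → $13,880; Lindqvist 1,696.35 → $1,700; Delacroix 12,048.45 → $12,050.
Rounding difference −$10 on remainder applied to Nwosu.
Totals: Nwosu $7,890 + $47,810 = $55,700; Sato $7,890 + $4,680 = $12,570; Vance $7,890 + $13,880 = $21,770; Lindqvist $7,890 + $1,700 = $9,590; Delacroix $7,890 + $12,050 = $19,940.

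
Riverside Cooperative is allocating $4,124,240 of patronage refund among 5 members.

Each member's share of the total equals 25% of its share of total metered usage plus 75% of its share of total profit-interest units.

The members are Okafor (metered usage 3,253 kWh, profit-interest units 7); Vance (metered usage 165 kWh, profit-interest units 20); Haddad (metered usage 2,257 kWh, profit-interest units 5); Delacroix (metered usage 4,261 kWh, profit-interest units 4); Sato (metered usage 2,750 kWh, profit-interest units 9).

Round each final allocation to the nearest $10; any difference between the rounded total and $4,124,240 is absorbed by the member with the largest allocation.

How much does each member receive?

Okafor: $745,550 · Vance: $1,388,160 · Haddad: $527,130 · Delacroix: $621,260 · Sato: $842,140

Totals — metered usage 12,686, profit-interest units 45.
Combined weights (25% metered usage + 75% profit-interest units): Okafor 0.1808; Vance 0.3366; Haddad 0.1278; Delacroix 0.1506; Sato 0.2042.
Unrounded shares: Okafor 745,550.28; Vance 1,388,157.11; Haddad 527,125.29; Delacroix 621,263.91; Sato 842,143.41.
Rounded to nearest $10: Okafor $745,550; Vance $1,388,160; Haddad $527,130; Delacroix $621,260; Sato $842,140. Sum = $4,124,240.
Rounded total matches; no reconciliation needed.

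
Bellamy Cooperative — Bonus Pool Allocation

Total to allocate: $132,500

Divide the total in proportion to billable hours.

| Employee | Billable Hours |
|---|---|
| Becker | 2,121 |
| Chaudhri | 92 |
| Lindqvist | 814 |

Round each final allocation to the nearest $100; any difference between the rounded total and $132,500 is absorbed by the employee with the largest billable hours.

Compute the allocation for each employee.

Becker: $92,900 · Chaudhri: $4,000 · Lindqvist: $35,600

Total billable hours = 3,027.
Pro-rata amounts: Becker 2,121/3,027 × $132,500 = 92,841.92; Chaudhri 92/3,027 × $132,500 = 4,027.09; Lindqvist 814/3,027 × $132,500 = 35,630.99.
Rounded to nearest $100: Becker $92,800; Chaudhri $4,000; Lindqvist $35,600. Sum = $132,400.
Difference $132,500 − $132,400 = +$100 applied to largest billable hours (Becker): Becker becomes $92,900.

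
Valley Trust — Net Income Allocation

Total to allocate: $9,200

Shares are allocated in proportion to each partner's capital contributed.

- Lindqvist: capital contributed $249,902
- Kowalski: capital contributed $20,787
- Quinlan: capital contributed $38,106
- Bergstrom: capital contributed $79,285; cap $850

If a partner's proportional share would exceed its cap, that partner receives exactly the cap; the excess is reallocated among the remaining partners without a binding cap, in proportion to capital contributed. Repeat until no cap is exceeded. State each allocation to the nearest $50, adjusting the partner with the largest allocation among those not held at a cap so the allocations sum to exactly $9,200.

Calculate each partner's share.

Lindqvist: $6,750; Kowalski: $550; Quinlan: $1,050; Bergstrom: $850

Combined capital contributed = 388,080.
Proportional shares (ignoring caps): Lindqvist 5,924.29; Kowalski 492.79; Quinlan 903.36; Bergstrom 1,879.57.
Capped: Bergstrom ($850); residual $8,350 reallocated over remaining capital contributed 308,795.
Remaining shares: Lindqvist 6,757.50 → $6,750; Kowalski 562.09 → $550; Quinlan 1,030.41 → $1,050.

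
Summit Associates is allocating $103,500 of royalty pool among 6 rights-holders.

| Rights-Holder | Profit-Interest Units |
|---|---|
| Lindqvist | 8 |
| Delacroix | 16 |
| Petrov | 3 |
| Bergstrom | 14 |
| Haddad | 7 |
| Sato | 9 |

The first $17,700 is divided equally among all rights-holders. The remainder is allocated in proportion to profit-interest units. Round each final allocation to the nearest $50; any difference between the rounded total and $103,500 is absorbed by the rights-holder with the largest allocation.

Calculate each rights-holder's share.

Equal tier: $17,700 ÷ 6 = $2,950 apiece.
Remainder $85,800 by profit-interest units (total 57): Lindqvist 12,042.11 → $12,050; Delacroix 24,084.21 → $24,100; Petrov 4,515.79 → $4,500; Bergstrom 21,073.68 → $21,050; Haddad 10,536.84 → $10,550; Sato 13,547.37 → $13,550.
Totals: Lindqvist $2,950 + $12,050 = $15,000; Delacroix $2,950 + $24,100 = $27,050; Petrov $2,950 + $4,500 = $7,450; Bergstrom $2,950 + $21,050 = $24,000; Haddad $2,950 + $10,550 = $13,500; Sato $2,950 + $13,550 = $16,500.

Lindqvist: $15,000; Delacroix: $27,050; Petrov: $7,450; Bergstrom: $24,000; Haddad: $13,500; Sato: $16,500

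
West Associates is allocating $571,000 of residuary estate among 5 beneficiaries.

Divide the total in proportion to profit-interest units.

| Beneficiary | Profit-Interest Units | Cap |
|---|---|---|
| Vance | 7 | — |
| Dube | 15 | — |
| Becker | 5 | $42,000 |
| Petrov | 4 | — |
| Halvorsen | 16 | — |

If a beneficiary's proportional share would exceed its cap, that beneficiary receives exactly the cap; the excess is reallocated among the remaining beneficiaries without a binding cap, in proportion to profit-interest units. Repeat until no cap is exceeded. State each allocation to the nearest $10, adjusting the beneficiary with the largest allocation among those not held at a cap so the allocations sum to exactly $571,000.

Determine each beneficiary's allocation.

Sum of profit-interest units: 47.
Unconstrained shares: Vance 85,042.55; Dube 182,234.04; Becker 60,744.68; Petrov 48,595.74; Halvorsen 194,382.98.
Cap binds for Becker ($42,000); balance $529,000 reallocated over remaining profit-interest units 42.
Redistributed shares: Vance 88,166.67 → $88,170; Dube 188,928.57 → $188,930; Petrov 50,380.95 → $50,380; Halvorsen 201,523.81 → $201,520.

Vance: $88,170 | Dube: $188,930 | Becker: $42,000 | Petrov: $50,380 | Halvorsen: $201,520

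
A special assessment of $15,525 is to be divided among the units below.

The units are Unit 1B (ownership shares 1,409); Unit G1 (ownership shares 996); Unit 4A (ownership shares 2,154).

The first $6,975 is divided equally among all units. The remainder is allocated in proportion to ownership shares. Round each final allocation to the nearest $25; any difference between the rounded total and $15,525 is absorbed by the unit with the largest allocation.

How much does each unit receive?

First tranche $6,975 split equally: $2,325 each.
Remainder $8,550 by ownership shares (total 4,559): Unit 1B 2,642.45 → $2,650; Unit G1 1,867.91 → $1,875; Unit 4A 4,039.64 → $4,050.
Rounding difference −$25 on remainder applied to Unit 4A.
Totals: Unit 1B $2,325 + $2,650 = $4,975; Unit G1 $2,325 + $1,875 = $4,200; Unit 4A $2,325 + $4,025 = $6,350.

Unit 1B: $4,975 | Unit G1: $4,200 | Unit 4A: $6,350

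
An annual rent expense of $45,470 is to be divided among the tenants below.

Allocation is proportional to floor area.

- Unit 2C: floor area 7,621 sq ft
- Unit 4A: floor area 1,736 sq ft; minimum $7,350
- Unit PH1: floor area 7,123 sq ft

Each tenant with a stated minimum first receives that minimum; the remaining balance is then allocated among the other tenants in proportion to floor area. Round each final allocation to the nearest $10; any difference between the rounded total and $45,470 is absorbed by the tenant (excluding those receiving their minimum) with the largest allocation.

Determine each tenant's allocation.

Fund the minimums — Unit 4A $7,350. Residual $38,120.
Residual split over remaining floor area 14,744: Unit 2C 19,703.78 → $19,700; Unit PH1 18,416.22 → $18,420.

Unit 2C: $19,700 · Unit 4A: $7,350 · Unit PH1: $18,420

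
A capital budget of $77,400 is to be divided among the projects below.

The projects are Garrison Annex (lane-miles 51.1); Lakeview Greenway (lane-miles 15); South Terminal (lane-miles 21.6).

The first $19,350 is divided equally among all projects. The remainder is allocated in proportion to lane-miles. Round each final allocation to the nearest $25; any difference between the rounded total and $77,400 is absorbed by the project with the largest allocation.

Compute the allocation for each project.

Equal tier: $19,350 ÷ 3 = $6,450 apiece.
Remainder $58,050 by lane-miles (total 87.7): Garrison Annex 33,823.89 → $33,825; Lakeview Greenway 9,928.73 → $9,925; South Terminal 14,297.38 → $14,300.
Totals: Garrison Annex $6,450 + $33,825 = $40,275; Lakeview Greenway $6,450 + $9,925 = $16,375; South Terminal $6,450 + $14,300 = $20,750.

Garrison Annex: $40,275 · Lakeview Greenway: $16,375 · South Terminal: $20,750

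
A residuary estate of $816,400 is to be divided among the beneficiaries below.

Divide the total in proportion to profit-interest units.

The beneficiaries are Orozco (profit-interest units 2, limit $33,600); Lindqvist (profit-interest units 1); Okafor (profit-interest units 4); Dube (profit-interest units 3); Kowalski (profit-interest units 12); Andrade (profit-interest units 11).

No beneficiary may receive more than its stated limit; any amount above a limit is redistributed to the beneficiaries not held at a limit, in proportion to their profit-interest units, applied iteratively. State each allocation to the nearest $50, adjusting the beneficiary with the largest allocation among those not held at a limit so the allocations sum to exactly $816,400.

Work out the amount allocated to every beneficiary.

Combined profit-interest units = 33.
Pro-rata shares before constraints: Orozco 49,478.79; Lindqvist 24,739.39; Okafor 98,957.58; Dube 74,218.18; Kowalski 296,872.73; Andrade 272,133.33.
Held at cap: Orozco ($33,600); balance $782,800 reallocated over remaining profit-interest units 31.
Remaining shares: Lindqvist 25,251.61 → $25,250; Okafor 101,006.45 → $101,000; Dube 75,754.84 → $75,750; Kowalski 303,019.35 → $303,000; Andrade 277,767.74 → $277,750.
Rounding difference +$50 applied to Kowalski → $303,050.

Orozco: $33,600 · Lindqvist: $25,250 · Okafor: $101,000 · Dube: $75,750 · Kowalski: $303,050 · Andrade: $277,750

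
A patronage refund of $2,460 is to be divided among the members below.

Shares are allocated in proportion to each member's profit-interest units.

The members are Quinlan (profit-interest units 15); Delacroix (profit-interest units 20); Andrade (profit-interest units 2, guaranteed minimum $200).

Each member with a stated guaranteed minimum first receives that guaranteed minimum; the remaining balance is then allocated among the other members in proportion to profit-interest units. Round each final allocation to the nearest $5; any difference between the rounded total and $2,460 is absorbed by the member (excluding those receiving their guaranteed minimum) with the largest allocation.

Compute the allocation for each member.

Quinlan: $970; Delacroix: $1,290; Andrade: $200

Fund the minimums — Andrade $200. Balance $2,260.
Balance split over remaining profit-interest units 35: Quinlan 968.57 → $970; Delacroix 1,291.43 → $1,290.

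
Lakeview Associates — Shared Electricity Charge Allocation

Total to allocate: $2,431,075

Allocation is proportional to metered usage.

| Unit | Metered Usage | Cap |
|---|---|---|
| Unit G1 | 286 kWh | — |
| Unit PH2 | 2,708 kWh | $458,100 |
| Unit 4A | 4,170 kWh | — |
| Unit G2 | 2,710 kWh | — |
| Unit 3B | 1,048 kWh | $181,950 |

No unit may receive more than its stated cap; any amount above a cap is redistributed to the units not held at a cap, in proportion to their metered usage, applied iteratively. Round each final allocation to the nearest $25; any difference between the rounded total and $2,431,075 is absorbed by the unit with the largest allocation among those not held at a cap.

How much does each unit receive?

Unit G1: $71,475; Unit PH2: $458,100; Unit 4A: $1,042,225; Unit G2: $677,325; Unit 3B: $181,950

Total metered usage = 10,922.
Proportional shares (ignoring caps): Unit G1 63,659.35; Unit PH2 602,760.58; Unit 4A 928,180.07; Unit G2 603,205.75; Unit 3B 233,269.24.
Held at cap: Unit PH2 ($458,100), Unit 3B ($181,950); residual $1,791,025 reallocated over remaining metered usage 7,166.
Shares after redistribution: Unit G1 71,481.04 → $71,475; Unit 4A 1,042,223.59 → $1,042,225; Unit G2 677,320.37 → $677,325.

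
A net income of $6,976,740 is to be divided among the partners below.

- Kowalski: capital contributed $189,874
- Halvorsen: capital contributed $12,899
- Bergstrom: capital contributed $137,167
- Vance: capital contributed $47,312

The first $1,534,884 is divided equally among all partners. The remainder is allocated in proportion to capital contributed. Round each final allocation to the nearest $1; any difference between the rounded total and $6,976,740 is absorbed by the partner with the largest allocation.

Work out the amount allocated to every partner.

Kowalski: $3,051,924 | Halvorsen: $564,984 | Bergstrom: $2,311,259 | Vance: $1,048,573

$1,534,884 shared equally gives $383,721 per partner.
Remainder $5,441,856 by capital contributed (total 387,252): Kowalski 2,668,203.05 → $2,668,203; Halvorsen 181,263.11 → $181,263; Bergstrom 1,927,538.30 → $1,927,538; Vance 664,851.55 → $664,852.
Totals: Kowalski $383,721 + $2,668,203 = $3,051,924; Halvorsen $383,721 + $181,263 = $564,984; Bergstrom $383,721 + $1,927,538 = $2,311,259; Vance $383,721 + $664,852 = $1,048,573.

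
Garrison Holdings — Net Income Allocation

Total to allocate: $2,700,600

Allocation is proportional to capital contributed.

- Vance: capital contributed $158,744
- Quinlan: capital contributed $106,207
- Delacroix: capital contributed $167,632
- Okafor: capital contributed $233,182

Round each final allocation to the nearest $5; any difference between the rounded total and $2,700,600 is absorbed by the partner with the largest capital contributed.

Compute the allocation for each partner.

Total capital contributed = 665,765.
Raw shares: Vance 158,744/665,765 × $2,700,600 = 643,926.98; Quinlan 106,207/665,765 × $2,700,600 = 430,816.62; Delacroix 167,632/665,765 × $2,700,600 = 679,980.14; Okafor 233,182/665,765 × $2,700,600 = 945,876.26.
Rounded to nearest $5: Vance $643,925; Quinlan $430,815; Delacroix $679,980; Okafor $945,875. Sum = $2,700,595.
Difference $2,700,600 − $2,700,595 = +$5 applied to largest capital contributed (Okafor): Okafor becomes $945,880.

Vance: $643,925 | Quinlan: $430,815 | Delacroix: $679,980 | Okafor: $945,880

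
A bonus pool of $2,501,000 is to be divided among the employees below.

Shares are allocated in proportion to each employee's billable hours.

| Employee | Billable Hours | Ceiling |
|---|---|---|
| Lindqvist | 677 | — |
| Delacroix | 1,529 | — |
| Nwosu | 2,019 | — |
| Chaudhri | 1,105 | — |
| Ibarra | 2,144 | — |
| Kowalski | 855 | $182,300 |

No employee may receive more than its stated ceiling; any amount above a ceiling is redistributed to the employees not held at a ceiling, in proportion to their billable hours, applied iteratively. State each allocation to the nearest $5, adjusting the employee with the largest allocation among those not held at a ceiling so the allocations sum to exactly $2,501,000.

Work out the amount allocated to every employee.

Lindqvist: $210,030 · Delacroix: $474,350 · Nwosu: $626,365 · Chaudhri: $342,810 · Ibarra: $665,145 · Kowalski: $182,300

Combined billable hours = 8,329.
Unconstrained shares: Lindqvist 203,286.95; Delacroix 459,122.22; Nwosu 606,257.53; Chaudhri 331,805.14; Ibarra 643,792.05; Kowalski 256,736.10.
Held at cap: Kowalski ($182,300); remaining pool $2,318,700 reallocated over remaining billable hours 7,474.
Remaining shares: Lindqvist 210,029.42 → $210,030; Delacroix 474,350.05 → $474,350; Nwosu 626,365.44 → $626,365; Chaudhri 342,810.21 → $342,810; Ibarra 665,144.88 → $665,145.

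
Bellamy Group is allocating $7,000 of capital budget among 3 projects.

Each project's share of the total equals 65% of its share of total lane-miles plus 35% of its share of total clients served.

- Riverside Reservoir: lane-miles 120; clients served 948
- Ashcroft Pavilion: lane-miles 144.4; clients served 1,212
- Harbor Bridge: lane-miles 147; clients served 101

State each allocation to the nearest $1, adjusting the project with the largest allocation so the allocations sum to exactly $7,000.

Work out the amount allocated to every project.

Riverside Reservoir: $2,354 · Ashcroft Pavilion: $2,911 · Harbor Bridge: $1,735

Totals — lane-miles 411.4, clients served 2,261.
Blended shares (65% lane-miles + 35% clients served): Riverside Reservoir 0.3363; Ashcroft Pavilion 0.4158; Harbor Bridge 0.2479.
Raw shares: Riverside Reservoir 2,354.42; Ashcroft Pavilion 2,910.35; Harbor Bridge 1,735.23.
At nearest $1: Riverside Reservoir $2,354; Ashcroft Pavilion $2,910; Harbor Bridge $1,735. Sum = $6,999.
Difference $7,000 − $6,999 = +$1 applied to largest allocation (Ashcroft Pavilion): Ashcroft Pavilion becomes $2,911.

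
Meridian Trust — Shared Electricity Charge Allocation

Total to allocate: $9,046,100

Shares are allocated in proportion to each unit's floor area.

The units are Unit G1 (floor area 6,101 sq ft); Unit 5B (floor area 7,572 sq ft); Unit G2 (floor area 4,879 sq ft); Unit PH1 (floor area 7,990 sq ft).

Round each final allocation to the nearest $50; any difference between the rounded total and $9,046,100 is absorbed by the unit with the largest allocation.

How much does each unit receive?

Unit G1: $2,079,350 | Unit 5B: $2,580,700 | Unit G2: $1,662,850 | Unit PH1: $2,723,200

Total floor area = 26,542.
Raw shares: Unit G1 6,101/26,542 × $9,046,100 = 2,079,355.59; Unit 5B 7,572/26,542 × $9,046,100 = 2,580,704.89; Unit G2 4,879/26,542 × $9,046,100 = 1,662,870.99; Unit PH1 7,990/26,542 × $9,046,100 = 2,723,168.53.
Rounded to nearest $50: Unit G1 $2,079,350; Unit 5B $2,580,700; Unit G2 $1,662,850; Unit PH1 $2,723,150. Sum = $9,046,050.
Difference $9,046,100 − $9,046,050 = +$50 applied to largest allocation (Unit PH1): Unit PH1 becomes $2,723,200.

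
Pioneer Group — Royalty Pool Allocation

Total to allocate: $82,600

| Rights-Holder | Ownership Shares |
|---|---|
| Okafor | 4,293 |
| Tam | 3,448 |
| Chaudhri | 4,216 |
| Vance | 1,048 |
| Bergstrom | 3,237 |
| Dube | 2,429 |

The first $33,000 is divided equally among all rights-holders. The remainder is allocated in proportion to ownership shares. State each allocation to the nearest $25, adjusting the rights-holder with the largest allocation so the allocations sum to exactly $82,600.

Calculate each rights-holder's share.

First tranche $33,000 split equally: $5,500 each.
Remainder $49,600 by ownership shares (total 18,671): Okafor 11,404.47 → $11,400; Tam 9,159.70 → $9,150; Chaudhri 11,199.91 → $11,200; Vance 2,784.04 → $2,775; Bergstrom 8,599.18 → $8,600; Dube 6,452.70 → $6,450.
Rounding difference +$25 on remainder applied to Okafor.
Totals: Okafor $5,500 + $11,425 = $16,925; Tam $5,500 + $9,150 = $14,650; Chaudhri $5,500 + $11,200 = $16,700; Vance $5,500 + $2,775 = $8,275; Bergstrom $5,500 + $8,600 = $14,100; Dube $5,500 + $6,450 = $11,950.

Okafor: $16,925 · Tam: $14,650 · Chaudhri: $16,700 · Vance: $8,275 · Bergstrom: $14,100 · Dube: $11,950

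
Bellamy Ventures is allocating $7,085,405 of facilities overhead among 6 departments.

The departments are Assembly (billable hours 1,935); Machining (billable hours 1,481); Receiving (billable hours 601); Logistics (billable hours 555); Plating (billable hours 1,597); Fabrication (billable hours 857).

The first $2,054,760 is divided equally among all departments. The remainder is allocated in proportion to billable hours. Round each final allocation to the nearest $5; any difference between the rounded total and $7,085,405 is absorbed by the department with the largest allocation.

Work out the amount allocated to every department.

Assembly: $1,727,930 · Machining: $1,402,860 · Receiving: $772,780 · Logistics: $739,840 · Plating: $1,485,920 · Fabrication: $956,075

First tranche $2,054,760 split equally: $342,460 each.
Remainder $5,030,645 by billable hours (total 7,026): Assembly 1,385,467.99 → $1,385,470; Machining 1,060,402.11 → $1,060,400; Receiving 430,318.48 → $430,320; Logistics 397,382.29 → $397,380; Plating 1,143,458.59 → $1,143,460; Fabrication 613,615.54 → $613,615.
Totals: Assembly $342,460 + $1,385,470 = $1,727,930; Machining $342,460 + $1,060,400 = $1,402,860; Receiving $342,460 + $430,320 = $772,780; Logistics $342,460 + $397,380 = $739,840; Plating $342,460 + $1,143,460 = $1,485,920; Fabrication $342,460 + $613,615 = $956,075.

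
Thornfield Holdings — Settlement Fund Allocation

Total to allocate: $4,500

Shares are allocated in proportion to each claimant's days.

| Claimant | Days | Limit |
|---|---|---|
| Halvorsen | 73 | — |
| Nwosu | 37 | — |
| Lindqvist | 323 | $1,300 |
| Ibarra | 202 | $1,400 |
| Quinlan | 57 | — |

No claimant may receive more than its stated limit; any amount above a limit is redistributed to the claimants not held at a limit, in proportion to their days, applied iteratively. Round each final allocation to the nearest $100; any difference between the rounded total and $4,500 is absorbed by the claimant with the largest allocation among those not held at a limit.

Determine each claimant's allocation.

Halvorsen: $800; Nwosu: $400; Lindqvist: $1,300; Ibarra: $1,400; Quinlan: $600

Days total: 692.
Proportional shares (ignoring caps): Halvorsen 474.71; Nwosu 240.61; Lindqvist 2,100.43; Ibarra 1,313.58; Quinlan 370.66.
Capped: Lindqvist ($1,300); balance $3,200 reallocated over remaining days 369.
Capped: Ibarra ($1,400); balance $1,800 reallocated over remaining days 167.
Shares after redistribution: Halvorsen 786.83 → $800; Nwosu 398.80 → $400; Quinlan 614.37 → $600.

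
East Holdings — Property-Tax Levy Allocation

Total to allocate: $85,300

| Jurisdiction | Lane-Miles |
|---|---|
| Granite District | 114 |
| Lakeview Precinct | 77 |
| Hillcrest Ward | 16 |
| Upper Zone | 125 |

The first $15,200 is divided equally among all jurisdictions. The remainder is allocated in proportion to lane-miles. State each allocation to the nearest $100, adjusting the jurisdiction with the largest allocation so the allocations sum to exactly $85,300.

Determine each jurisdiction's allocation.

$15,200 shared equally gives $3,800 per jurisdiction.
Remainder $70,100 by lane-miles (total 332): Granite District 24,070.48 → $24,100; Lakeview Precinct 16,258.13 → $16,300; Hillcrest Ward 3,378.31 → $3,400; Upper Zone 26,393.07 → $26,400.
Rounding difference −$100 on remainder applied to Upper Zone.
Totals: Granite District $3,800 + $24,100 = $27,900; Lakeview Precinct $3,800 + $16,300 = $20,100; Hillcrest Ward $3,800 + $3,400 = $7,200; Upper Zone $3,800 + $26,300 = $30,100.

Granite District: $27,900 | Lakeview Precinct: $20,100 | Hillcrest Ward: $7,200 | Upper Zone: $30,100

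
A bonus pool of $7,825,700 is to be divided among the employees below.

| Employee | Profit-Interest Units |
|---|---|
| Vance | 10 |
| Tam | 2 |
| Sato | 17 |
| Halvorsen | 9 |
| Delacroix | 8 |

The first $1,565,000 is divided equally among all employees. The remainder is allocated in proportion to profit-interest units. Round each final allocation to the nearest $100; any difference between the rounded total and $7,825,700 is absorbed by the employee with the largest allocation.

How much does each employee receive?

First tranche $1,565,000 split equally: $313,000 each.
Remainder $6,260,700 by profit-interest units (total 46): Vance 1,361,021.74 → $1,361,000; Tam 272,204.35 → $272,200; Sato 2,313,736.96 → $2,313,700; Halvorsen 1,224,919.57 → $1,224,900; Delacroix 1,088,817.39 → $1,088,800.
Rounding difference +$100 on remainder applied to Sato.
Totals: Vance $313,000 + $1,361,000 = $1,674,000; Tam $313,000 + $272,200 = $585,200; Sato $313,000 + $2,313,800 = $2,626,800; Halvorsen $313,000 + $1,224,900 = $1,537,900; Delacroix $313,000 + $1,088,800 = $1,401,800.

Vance: $1,674,000 | Tam: $585,200 | Sato: $2,626,800 | Halvorsen: $1,537,900 | Delacroix: $1,401,800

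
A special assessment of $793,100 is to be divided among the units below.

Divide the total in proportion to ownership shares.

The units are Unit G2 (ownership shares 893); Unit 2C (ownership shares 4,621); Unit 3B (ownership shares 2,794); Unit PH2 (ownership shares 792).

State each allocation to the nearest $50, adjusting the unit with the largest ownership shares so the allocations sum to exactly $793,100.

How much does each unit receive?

Unit G2: $77,850 · Unit 2C: $402,700 · Unit 3B: $243,500 · Unit PH2: $69,050

Ownership shares total: 893 + 4,621 + 2,794 + 792 = 9,100.
Raw shares: Unit G2 77,828.38; Unit 2C 402,737.92; Unit 3B 243,507.85; Unit PH2 69,025.85.
Rounded to nearest $50: Unit G2 $77,850; Unit 2C $402,750; Unit 3B $243,500; Unit PH2 $69,050. Sum = $793,150.
Difference $793,100 − $793,150 = −$50 applied to largest ownership shares (Unit 2C): Unit 2C becomes $402,700.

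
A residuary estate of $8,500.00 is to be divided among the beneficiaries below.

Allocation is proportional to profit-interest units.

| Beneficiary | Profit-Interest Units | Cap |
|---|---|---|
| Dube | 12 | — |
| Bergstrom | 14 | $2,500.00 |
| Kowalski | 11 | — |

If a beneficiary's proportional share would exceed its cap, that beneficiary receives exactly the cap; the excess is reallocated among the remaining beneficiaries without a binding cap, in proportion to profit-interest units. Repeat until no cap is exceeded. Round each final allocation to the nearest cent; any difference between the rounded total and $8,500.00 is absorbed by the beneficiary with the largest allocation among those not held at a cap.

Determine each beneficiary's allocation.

Dube: $3,130.43; Bergstrom: $2,500.00; Kowalski: $2,869.57

Profit-interest units total: 37.
Pro-rata shares before constraints: Dube 2,756.7568; Bergstrom 3,216.2162; Kowalski 2,527.0270.
Held at cap: Bergstrom ($2,500.00); balance $6,000.00 reallocated over remaining profit-interest units 23.
Redistributed shares: Dube 3,130.4348 → $3,130.43; Kowalski 2,869.5652 → $2,869.57.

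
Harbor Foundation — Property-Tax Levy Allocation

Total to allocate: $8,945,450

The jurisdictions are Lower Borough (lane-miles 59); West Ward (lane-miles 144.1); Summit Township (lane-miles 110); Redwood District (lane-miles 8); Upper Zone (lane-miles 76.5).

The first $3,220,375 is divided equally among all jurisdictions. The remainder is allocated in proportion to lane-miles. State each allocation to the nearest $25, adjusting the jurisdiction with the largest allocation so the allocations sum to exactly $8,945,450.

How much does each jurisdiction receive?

Lower Borough: $1,493,625 · West Ward: $2,718,975 · Summit Township: $2,227,975 · Redwood District: $759,275 · Upper Zone: $1,745,600

$3,220,375 shared equally gives $644,075 per jurisdiction.
Remainder $5,725,075 by lane-miles (total 397.6): Lower Borough 849,545.84 → $849,550; West Ward 2,074,907.72 → $2,074,900; Summit Township 1,583,899.02 → $1,583,900; Redwood District 115,192.66 → $115,200; Upper Zone 1,101,529.77 → $1,101,525.
Totals: Lower Borough $644,075 + $849,550 = $1,493,625; West Ward $644,075 + $2,074,900 = $2,718,975; Summit Township $644,075 + $1,583,900 = $2,227,975; Redwood District $644,075 + $115,200 = $759,275; Upper Zone $644,075 + $1,101,525 = $1,745,600.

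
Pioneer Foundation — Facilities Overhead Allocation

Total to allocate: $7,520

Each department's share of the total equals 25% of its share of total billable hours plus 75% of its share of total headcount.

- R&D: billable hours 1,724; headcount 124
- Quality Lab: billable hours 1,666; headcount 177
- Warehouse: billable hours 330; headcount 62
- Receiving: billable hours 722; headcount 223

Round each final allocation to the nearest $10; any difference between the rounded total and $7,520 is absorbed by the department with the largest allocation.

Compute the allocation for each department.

R&D: $1,920; Quality Lab: $2,410; Warehouse: $740; Receiving: $2,450

Totals — billable hours 4,442, headcount 586.
Blended shares (25% billable hours + 75% headcount): R&D 0.2557; Quality Lab 0.3203; Warehouse 0.0979; Receiving 0.3260.
Unrounded shares: R&D 1,923.10; Quality Lab 2,408.66; Warehouse 736.39; Receiving 2,451.85.
After rounding ($10): R&D $1,920; Quality Lab $2,410; Warehouse $740; Receiving $2,450. Sum = $7,520.
Sum already equals the total — no adjustment.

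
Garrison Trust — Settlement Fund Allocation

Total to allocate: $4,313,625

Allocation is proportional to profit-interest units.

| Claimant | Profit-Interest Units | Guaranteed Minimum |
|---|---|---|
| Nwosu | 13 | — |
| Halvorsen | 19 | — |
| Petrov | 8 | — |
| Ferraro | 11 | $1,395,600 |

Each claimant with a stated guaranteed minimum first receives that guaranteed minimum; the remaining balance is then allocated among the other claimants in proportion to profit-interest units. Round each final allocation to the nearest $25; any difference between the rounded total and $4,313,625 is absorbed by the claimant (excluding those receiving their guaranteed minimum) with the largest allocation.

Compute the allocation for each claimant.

Fund the minimums — Ferraro $1,395,600. Balance $2,918,025.
Balance split over remaining profit-interest units 40: Nwosu 948,358.12 → $948,350; Halvorsen 1,386,061.88 → $1,386,050; Petrov 583,605.00 → $583,600.
Rounding difference +$25 applied to Halvorsen → $1,386,075.

Nwosu: $948,350; Halvorsen: $1,386,075; Petrov: $583,600; Ferraro: $1,395,600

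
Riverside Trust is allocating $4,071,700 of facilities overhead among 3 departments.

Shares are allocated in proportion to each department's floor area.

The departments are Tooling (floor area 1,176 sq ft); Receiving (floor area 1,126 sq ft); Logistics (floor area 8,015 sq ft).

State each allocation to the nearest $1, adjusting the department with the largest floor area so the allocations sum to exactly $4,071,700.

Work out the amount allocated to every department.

Combined floor area = 1,176 + 1,126 + 8,015 = 10,317.
Pro-rata amounts: Tooling 464,119.34; Receiving 444,386.37; Logistics 3,163,194.29.
Rounded to nearest $1: Tooling $464,119; Receiving $444,386; Logistics $3,163,194. Sum = $4,071,699.
Difference $4,071,700 − $4,071,699 = +$1 applied to largest floor area (Logistics): Logistics becomes $3,163,195.

Tooling: $464,119 | Receiving: $444,386 | Logistics: $3,163,195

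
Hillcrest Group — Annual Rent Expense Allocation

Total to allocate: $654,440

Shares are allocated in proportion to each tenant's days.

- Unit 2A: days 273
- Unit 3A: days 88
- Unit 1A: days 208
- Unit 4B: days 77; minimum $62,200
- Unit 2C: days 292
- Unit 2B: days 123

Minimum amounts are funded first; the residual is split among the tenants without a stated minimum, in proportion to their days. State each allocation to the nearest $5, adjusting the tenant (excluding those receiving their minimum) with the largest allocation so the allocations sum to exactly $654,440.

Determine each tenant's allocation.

Unit 2A: $164,310 · Unit 3A: $52,965 · Unit 1A: $125,190 · Unit 4B: $62,200 · Unit 2C: $175,745 · Unit 2B: $74,030

Fund the minimums — Unit 4B $62,200. Balance $592,240.
Balance split over remaining days 984: Unit 2A 164,310.49 → $164,310; Unit 3A 52,964.55 → $52,965; Unit 1A 125,188.94 → $125,190; Unit 2C 175,746.02 → $175,745; Unit 2B 74,030.00 → $74,030.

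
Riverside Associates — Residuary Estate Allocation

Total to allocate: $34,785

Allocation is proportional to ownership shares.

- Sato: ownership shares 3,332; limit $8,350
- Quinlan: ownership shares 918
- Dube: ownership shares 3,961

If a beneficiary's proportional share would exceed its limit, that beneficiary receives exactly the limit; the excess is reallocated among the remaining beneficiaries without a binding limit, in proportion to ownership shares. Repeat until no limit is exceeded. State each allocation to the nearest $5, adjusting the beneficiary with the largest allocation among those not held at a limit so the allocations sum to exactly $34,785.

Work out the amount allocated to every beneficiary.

Sato: $8,350 | Quinlan: $4,975 | Dube: $21,460

Combined ownership shares = 8,211.
Pro-rata shares before constraints: Sato 14,115.65; Quinlan 3,889.01; Dube 16,780.34.
Cap binds for Sato ($8,350); balance $26,435 reallocated over remaining ownership shares 4,879.
Shares after redistribution: Quinlan 4,973.83 → $4,975; Dube 21,461.17 → $21,460.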